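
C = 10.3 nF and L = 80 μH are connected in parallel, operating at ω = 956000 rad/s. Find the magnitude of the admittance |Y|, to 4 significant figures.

3.229 mS

X_L = ωL = 76.48 Ω
X_C = 1/(ωC) = 101.6 Ω
Parallel: admittances add. Y = 1/(jωL) + jωC
Y = (0 − j0.003229) S
|Y| = 0.003229 S → |Z| = 1/|Y| = 309.7 Ω, ∠Z = −∠Y = 90.00°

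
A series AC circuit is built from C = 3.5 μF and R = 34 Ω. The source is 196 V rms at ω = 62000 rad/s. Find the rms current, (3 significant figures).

X_C = 1/(ωC) = 4.61 Ω
Z = 34.0 − j4.61 Ω
|Z| = √(34.0² + 4.61²) = 34.3 Ω
I = V/|Z| = 196/34.3 = 5.71 A

5.71 A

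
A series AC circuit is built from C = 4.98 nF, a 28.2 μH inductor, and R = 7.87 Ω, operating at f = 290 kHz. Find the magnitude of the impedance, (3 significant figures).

ω = 2πf = 1.822e+06 rad/s
X_L = ωL = 51.4 Ω
X_C = 1/(ωC) = 110 Ω
Net reactance X = X_L − X_C = -58.8 Ω
Z = 7.87 − j58.8 Ω
|Z| = √(7.87² + 58.8²) = 59.3 Ω

59.3 Ω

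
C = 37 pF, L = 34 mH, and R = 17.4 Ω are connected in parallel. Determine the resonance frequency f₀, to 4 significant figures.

ω₀ = 1/√(LC) = 1/√(0.034 × 3.7e-11) = 891600 rad/s
f₀ = ω₀/(2π) = 141.9 kHz

141.9 kHz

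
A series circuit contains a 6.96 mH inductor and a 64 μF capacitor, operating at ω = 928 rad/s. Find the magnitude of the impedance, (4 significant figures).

10.38 Ω

X_L = ωL = 6.459 Ω
X_C = 1/(ωC) = 16.84 Ω
Net reactance X = X_L − X_C = -10.38 Ω
Z = − j10.38 Ω
|Z| = √(0² + 10.38²) = 10.38 Ω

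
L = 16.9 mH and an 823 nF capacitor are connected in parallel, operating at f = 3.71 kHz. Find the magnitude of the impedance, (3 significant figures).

ω = 2πf = 23310 rad/s
X_L = ωL = 394 Ω
X_C = 1/(ωC) = 52.1 Ω
Parallel: admittances add. Y = 1/(jωL) + jωC
Y = (0 + j0.0166) S
|Y| = 0.0166 S → |Z| = 1/|Y| = 60.1 Ω, ∠Z = −∠Y = -90.0°

60.1 Ω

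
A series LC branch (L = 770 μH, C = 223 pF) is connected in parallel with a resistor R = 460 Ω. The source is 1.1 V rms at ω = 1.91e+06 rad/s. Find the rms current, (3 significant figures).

X_L = ωL = 1470 Ω
X_C = 1/(ωC) = 2350 Ω
Branch 1: Z₁ = R = 460 Ω
Branch 2 (series LC): Z₂ = j(X_L − X_C) = −j877 Ω
Parallel: Z = Z₁Z₂/(Z₁+Z₂), |Z| = 407 Ω, ∠Z = -27.7°
I = V/|Z| = 1.1/407 = 2.70 mA

2.70 mA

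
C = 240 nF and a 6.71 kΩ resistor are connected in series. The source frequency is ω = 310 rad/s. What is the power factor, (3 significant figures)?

X_C = 1/(ωC) = 13400 Ω
Z = 6710 − j13400 Ω
|Z| = √(6710² + 13400²) = 15000 Ω
∠Z = arctan(-13400/6710) = -63.5°
cos φ = cos(-63.5°) = 0.447

0.447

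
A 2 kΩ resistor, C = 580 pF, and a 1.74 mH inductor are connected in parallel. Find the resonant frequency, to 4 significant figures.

158.4 kHz

ω₀ = 1/√(LC) = 1/√(0.00174 × 5.8e-10) = 995400 rad/s
f₀ = ω₀/(2π) = 158.4 kHz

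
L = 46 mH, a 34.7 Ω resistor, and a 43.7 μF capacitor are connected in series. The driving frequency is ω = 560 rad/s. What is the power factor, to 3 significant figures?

X_L = ωL = 25.8 Ω
X_C = 1/(ωC) = 40.9 Ω
Net reactance X = X_L − X_C = -15.1 Ω
Z = 34.7 − j15.1 Ω
|Z| = √(34.7² + 15.1²) = 37.8 Ω
∠Z = arctan(-15.1/34.7) = -23.5°
cos φ = cos(-23.5°) = 0.917

0.917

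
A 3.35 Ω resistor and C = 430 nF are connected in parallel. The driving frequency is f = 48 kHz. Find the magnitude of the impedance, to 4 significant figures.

ω = 2πf = 301600 rad/s
X_C = 1/(ωC) = 7.711 Ω
Parallel: admittances add. Y = 1/R + jωC
Y = (0.2985 + j0.1297) S
|Y| = 0.3255 S → |Z| = 1/|Y| = 3.073 Ω, ∠Z = −∠Y = -23.48°

3.073 Ω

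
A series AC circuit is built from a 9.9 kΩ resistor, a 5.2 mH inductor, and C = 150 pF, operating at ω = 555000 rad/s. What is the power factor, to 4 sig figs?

0.7353

X_L = ωL = 2886 Ω
X_C = 1/(ωC) = 12010 Ω
Net reactance X = X_L − X_C = -9126 Ω
Z = 9900 − j9126 Ω
|Z| = √(9900² + 9126²) = 13460 Ω
∠Z = arctan(-9126/9900) = -42.67°
cos φ = cos(-42.67°) = 0.7353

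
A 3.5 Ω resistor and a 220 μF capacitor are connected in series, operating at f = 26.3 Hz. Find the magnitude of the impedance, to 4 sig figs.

27.73 Ω

ω = 2πf = 165.2 rad/s
X_C = 1/(ωC) = 27.51 Ω
Z = 3.500 − j27.51 Ω
|Z| = √(3.500² + 27.51²) = 27.73 Ω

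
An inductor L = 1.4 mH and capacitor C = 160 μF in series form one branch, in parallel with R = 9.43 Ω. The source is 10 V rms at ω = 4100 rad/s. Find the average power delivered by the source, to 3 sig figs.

X_L = ωL = 5.74 Ω
X_C = 1/(ωC) = 1.52 Ω
Branch 1: Z₁ = R = 9.43 Ω
Branch 2 (series LC): Z₂ = j(X_L − X_C) = j4.22 Ω
Parallel: Z = Z₁Z₂/(Z₁+Z₂), |Z| = 3.85 Ω, ∠Z = 65.9°
I = V/|Z| = 2.60 A
P = VI cos φ = 10 × 2.60 × cos(65.9°) = 10.6 W

10.6 W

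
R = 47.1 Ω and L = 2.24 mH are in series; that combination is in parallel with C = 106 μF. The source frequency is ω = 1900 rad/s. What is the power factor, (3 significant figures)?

0.105

X_L = ωL = 4.26 Ω
X_C = 1/(ωC) = 4.97 Ω
Branch 1 (R+jX_L): Z₁ = 47.1 + j4.26 Ω, |Z₁| = 47.3 Ω
Branch 2 (−jX_C): Z₂ = −j4.97 Ω
Parallel: Z = Z₁Z₂/(Z₁+Z₂), |Z| = 4.98 Ω, ∠Z = -84.0°
cos φ = cos(-84.0°) = 0.105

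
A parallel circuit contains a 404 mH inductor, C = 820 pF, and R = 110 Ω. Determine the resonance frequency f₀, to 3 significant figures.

ω₀ = 1/√(LC) = 1/√(0.404 × 8.2e-10) = 54940 rad/s
f₀ = ω₀/(2π) = 8.74 kHz

8.74 kHz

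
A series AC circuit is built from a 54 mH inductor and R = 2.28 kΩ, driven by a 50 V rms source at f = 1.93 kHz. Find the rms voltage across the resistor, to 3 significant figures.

ω = 2πf = 12130 rad/s
X_L = ωL = 655 Ω
Z = 2280 + j655 Ω
|Z| = √(2280² + 655²) = 2370 Ω
I = V/|Z| = 21.1 mA
V_R = I·|Z_R| = 0.0211 × 2280 = 48.1 V

48.1 V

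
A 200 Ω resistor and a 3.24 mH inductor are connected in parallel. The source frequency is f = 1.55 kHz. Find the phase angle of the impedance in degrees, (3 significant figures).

81.0°

ω = 2πf = 9739 rad/s
X_L = ωL = 31.6 Ω
Parallel: admittances add. Y = 1/R + 1/(jωL)
Y = (0.00500 − j0.0317) S
|Y| = 0.0321 S → |Z| = 1/|Y| = 31.2 Ω, ∠Z = −∠Y = 81.0°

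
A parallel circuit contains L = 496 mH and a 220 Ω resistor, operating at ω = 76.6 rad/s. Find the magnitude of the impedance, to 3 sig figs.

X_L = ωL = 38.0 Ω
Parallel: admittances add. Y = 1/R + 1/(jωL)
Y = (0.00455 − j0.0263) S
|Y| = 0.0267 S → |Z| = 1/|Y| = 37.4 Ω, ∠Z = −∠Y = 80.2°

37.4 Ω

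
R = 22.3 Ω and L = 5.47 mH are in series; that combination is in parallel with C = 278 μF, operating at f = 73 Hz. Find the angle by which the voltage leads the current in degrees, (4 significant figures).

ω = 2πf = 458.7 rad/s
X_L = ωL = 2.509 Ω
X_C = 1/(ωC) = 7.842 Ω
Branch 1 (R+jX_L): Z₁ = 22.30 + j2.509 Ω, |Z₁| = 22.44 Ω
Branch 2 (−jX_C): Z₂ = −j7.842 Ω
Parallel: Z = Z₁Z₂/(Z₁+Z₂), |Z| = 7.675 Ω, ∠Z = -70.13°

-70.13°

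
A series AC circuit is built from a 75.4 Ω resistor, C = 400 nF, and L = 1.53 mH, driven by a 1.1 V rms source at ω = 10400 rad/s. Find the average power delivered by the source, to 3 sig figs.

X_L = ωL = 15.9 Ω
X_C = 1/(ωC) = 240 Ω
Net reactance X = X_L − X_C = -224 Ω
Z = 75.4 − j224 Ω
|Z| = √(75.4² + 224²) = 237 Ω
∠Z = arctan(-224/75.4) = -71.4°
I = V/|Z| = 4.65 mA
P = VI cos φ = 1.1 × 0.00465 × cos(-71.4°) = 1.63 mW

1.63 mW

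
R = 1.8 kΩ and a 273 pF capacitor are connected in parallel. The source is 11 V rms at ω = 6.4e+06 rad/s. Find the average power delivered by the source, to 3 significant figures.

67.2 mW

X_C = 1/(ωC) = 572 Ω
Parallel: admittances add. Y = 1/R + jωC
Y = (0.000556 + j0.00175) S
|Y| = 0.00183 S → |Z| = 1/|Y| = 545 Ω, ∠Z = −∠Y = -72.4°
I = V/|Z| = 20.2 mA
P = VI cos φ = 11 × 0.0202 × cos(-72.4°) = 67.2 mW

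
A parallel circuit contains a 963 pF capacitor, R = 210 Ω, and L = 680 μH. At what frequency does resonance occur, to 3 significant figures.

ω₀ = 1/√(LC) = 1/√(0.00068 × 9.63e-10) = 1.236e+06 rad/s
f₀ = ω₀/(2π) = 197 kHz

197 kHz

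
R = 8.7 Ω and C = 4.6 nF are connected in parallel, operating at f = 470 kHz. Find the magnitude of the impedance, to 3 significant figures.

ω = 2πf = 2.953e+06 rad/s
X_C = 1/(ωC) = 73.6 Ω
Parallel: admittances add. Y = 1/R + jωC
Y = (0.115 + j0.0136) S
|Y| = 0.116 S → |Z| = 1/|Y| = 8.64 Ω, ∠Z = −∠Y = -6.74°

8.64 Ω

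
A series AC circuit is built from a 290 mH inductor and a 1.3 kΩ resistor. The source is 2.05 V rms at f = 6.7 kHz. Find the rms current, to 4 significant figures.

ω = 2πf = 42100 rad/s
X_L = ωL = 12210 Ω
Z = 1300 + j12210 Ω
|Z| = √(1300² + 12210²) = 12280 Ω
I = V/|Z| = 2.05/12280 = 167.0 μA

167.0 μA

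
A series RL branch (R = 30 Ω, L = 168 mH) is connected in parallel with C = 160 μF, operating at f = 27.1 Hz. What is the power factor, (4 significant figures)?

0.8549

ω = 2πf = 170.3 rad/s
X_L = ωL = 28.61 Ω
X_C = 1/(ωC) = 36.71 Ω
Branch 1 (R+jX_L): Z₁ = 30.00 + j28.61 Ω, |Z₁| = 41.45 Ω
Branch 2 (−jX_C): Z₂ = −j36.71 Ω
Parallel: Z = Z₁Z₂/(Z₁+Z₂), |Z| = 48.96 Ω, ∠Z = -31.25°
cos φ = cos(-31.25°) = 0.8549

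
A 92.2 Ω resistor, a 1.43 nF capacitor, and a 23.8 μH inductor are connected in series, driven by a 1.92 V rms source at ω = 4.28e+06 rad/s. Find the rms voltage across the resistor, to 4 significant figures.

1.597 V

X_L = ωL = 101.9 Ω
X_C = 1/(ωC) = 163.4 Ω
Net reactance X = X_L − X_C = -61.52 Ω
Z = 92.20 − j61.52 Ω
|Z| = √(92.20² + 61.52²) = 110.8 Ω
I = V/|Z| = 17.32 mA
V_R = I·|Z_R| = 0.01732 × 92.20 = 1.597 V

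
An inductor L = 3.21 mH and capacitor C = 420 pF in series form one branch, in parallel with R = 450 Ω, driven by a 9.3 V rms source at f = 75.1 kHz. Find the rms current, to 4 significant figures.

ω = 2πf = 471900 rad/s
X_L = ωL = 1515 Ω
X_C = 1/(ωC) = 5046 Ω
Branch 1: Z₁ = R = 450.0 Ω
Branch 2 (series LC): Z₂ = j(X_L − X_C) = −j3531 Ω
Parallel: Z = Z₁Z₂/(Z₁+Z₂), |Z| = 446.4 Ω, ∠Z = -7.263°
I = V/|Z| = 9.3/446.4 = 20.83 mA

20.83 mA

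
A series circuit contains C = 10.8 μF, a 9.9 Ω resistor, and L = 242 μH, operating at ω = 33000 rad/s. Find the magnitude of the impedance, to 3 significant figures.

11.2 Ω

X_L = ωL = 7.99 Ω
X_C = 1/(ωC) = 2.81 Ω
Net reactance X = X_L − X_C = 5.18 Ω
Z = 9.90 + j5.18 Ω
|Z| = √(9.90² + 5.18²) = 11.2 Ω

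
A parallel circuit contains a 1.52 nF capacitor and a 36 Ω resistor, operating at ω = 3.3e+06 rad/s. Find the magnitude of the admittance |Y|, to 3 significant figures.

28.2 mS

X_C = 1/(ωC) = 199 Ω
Parallel: admittances add. Y = 1/R + jωC
Y = (0.0278 + j0.00502) S
|Y| = 0.0282 S → |Z| = 1/|Y| = 35.4 Ω, ∠Z = −∠Y = -10.2°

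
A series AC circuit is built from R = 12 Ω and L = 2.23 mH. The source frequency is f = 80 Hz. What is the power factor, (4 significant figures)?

0.9957

ω = 2πf = 502.7 rad/s
X_L = ωL = 1.121 Ω
Z = 12.00 + j1.121 Ω
|Z| = √(12.00² + 1.121²) = 12.05 Ω
∠Z = arctan(1.121/12.00) = 5.337°
cos φ = cos(5.337°) = 0.9957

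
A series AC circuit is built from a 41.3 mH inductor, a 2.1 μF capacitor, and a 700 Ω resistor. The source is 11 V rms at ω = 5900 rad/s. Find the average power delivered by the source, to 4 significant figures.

X_L = ωL = 243.7 Ω
X_C = 1/(ωC) = 80.71 Ω
Net reactance X = X_L − X_C = 163.0 Ω
Z = 700.0 + j163.0 Ω
|Z| = √(700.0² + 163.0²) = 718.7 Ω
∠Z = arctan(163.0/700.0) = 13.11°
I = V/|Z| = 15.31 mA
P = VI cos φ = 11 × 0.01531 × cos(13.11°) = 164.0 mW

164.0 mW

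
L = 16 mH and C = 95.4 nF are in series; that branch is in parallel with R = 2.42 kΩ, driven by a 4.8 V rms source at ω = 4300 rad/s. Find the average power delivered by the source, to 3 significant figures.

9.52 mW

X_L = ωL = 68.8 Ω
X_C = 1/(ωC) = 2440 Ω
Branch 1: Z₁ = R = 2420 Ω
Branch 2 (series LC): Z₂ = j(X_L − X_C) = −j2370 Ω
Parallel: Z = Z₁Z₂/(Z₁+Z₂), |Z| = 1690 Ω, ∠Z = -45.6°
I = V/|Z| = 2.84 mA
P = VI cos φ = 4.8 × 0.00284 × cos(-45.6°) = 9.52 mW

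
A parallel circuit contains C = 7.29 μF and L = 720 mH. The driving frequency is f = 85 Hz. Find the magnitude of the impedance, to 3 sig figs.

ω = 2πf = 534.1 rad/s
X_L = ωL = 385 Ω
X_C = 1/(ωC) = 257 Ω
Parallel: admittances add. Y = 1/(jωL) + jωC
Y = (0 + j0.00129) S
|Y| = 0.00129 S → |Z| = 1/|Y| = 774 Ω, ∠Z = −∠Y = -90.0°

774 Ω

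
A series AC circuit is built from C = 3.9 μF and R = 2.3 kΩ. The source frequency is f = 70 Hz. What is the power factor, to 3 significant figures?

0.969

ω = 2πf = 439.8 rad/s
X_C = 1/(ωC) = 583 Ω
Z = 2300 − j583 Ω
|Z| = √(2300² + 583²) = 2370 Ω
∠Z = arctan(-583/2300) = -14.2°
cos φ = cos(-14.2°) = 0.969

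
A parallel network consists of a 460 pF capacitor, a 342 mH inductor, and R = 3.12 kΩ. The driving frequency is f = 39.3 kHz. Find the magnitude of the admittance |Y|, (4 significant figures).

ω = 2πf = 246900 rad/s
X_L = ωL = 84450 Ω
X_C = 1/(ωC) = 8804 Ω
Parallel: admittances add. Y = 1/R + 1/(jωL) + jωC
Y = (0.0003205 + j0.0001017) S
|Y| = 0.0003363 S → |Z| = 1/|Y| = 2974 Ω, ∠Z = −∠Y = -17.61°

336.3 μS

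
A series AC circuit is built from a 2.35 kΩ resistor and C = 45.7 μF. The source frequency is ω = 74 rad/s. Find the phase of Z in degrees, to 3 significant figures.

X_C = 1/(ωC) = 296 Ω
Z = 2350 − j296 Ω
|Z| = √(2350² + 296²) = 2370 Ω
∠Z = arctan(-296/2350) = -7.17°

-7.17°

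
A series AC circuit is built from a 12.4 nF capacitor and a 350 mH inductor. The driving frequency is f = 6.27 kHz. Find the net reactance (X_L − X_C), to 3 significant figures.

ω = 2πf = 39400 rad/s
X_L = ωL = 13800 Ω
X_C = 1/(ωC) = 2050 Ω
X = 13800 − 2050 = 11700 Ω

11700 Ω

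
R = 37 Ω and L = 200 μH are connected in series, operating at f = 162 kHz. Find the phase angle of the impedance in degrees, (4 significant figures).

79.70°

ω = 2πf = 1.018e+06 rad/s
X_L = ωL = 203.6 Ω
Z = 37.00 + j203.6 Ω
|Z| = √(37.00² + 203.6²) = 206.9 Ω
∠Z = arctan(203.6/37.00) = 79.70°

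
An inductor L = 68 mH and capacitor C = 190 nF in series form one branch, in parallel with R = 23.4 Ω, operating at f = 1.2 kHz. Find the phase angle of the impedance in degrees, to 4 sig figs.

ω = 2πf = 7540 rad/s
X_L = ωL = 512.7 Ω
X_C = 1/(ωC) = 698.0 Ω
Branch 1: Z₁ = R = 23.40 Ω
Branch 2 (series LC): Z₂ = j(X_L − X_C) = −j185.3 Ω
Parallel: Z = Z₁Z₂/(Z₁+Z₂), |Z| = 23.22 Ω, ∠Z = -7.196°

-7.196°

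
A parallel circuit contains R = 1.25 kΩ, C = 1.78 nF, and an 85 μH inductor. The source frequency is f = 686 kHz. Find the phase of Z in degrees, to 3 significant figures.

ω = 2πf = 4.31e+06 rad/s
X_L = ωL = 366 Ω
X_C = 1/(ωC) = 130 Ω
Parallel: admittances add. Y = 1/R + 1/(jωL) + jωC
Y = (0.000800 + j0.00494) S
|Y| = 0.00501 S → |Z| = 1/|Y| = 200 Ω, ∠Z = −∠Y = -80.8°

-80.8°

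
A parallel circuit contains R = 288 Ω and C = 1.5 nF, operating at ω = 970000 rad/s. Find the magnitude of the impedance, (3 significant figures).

266 Ω

X_C = 1/(ωC) = 687 Ω
Parallel: admittances add. Y = 1/R + jωC
Y = (0.00347 + j0.00145) S
|Y| = 0.00376 S → |Z| = 1/|Y| = 266 Ω, ∠Z = −∠Y = -22.7°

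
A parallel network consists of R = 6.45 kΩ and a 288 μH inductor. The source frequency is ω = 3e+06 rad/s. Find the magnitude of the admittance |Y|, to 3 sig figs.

1.17 mS

X_L = ωL = 864 Ω
Parallel: admittances add. Y = 1/R + 1/(jωL)
Y = (0.000155 − j0.00116) S
|Y| = 0.00117 S → |Z| = 1/|Y| = 856 Ω, ∠Z = −∠Y = 82.4°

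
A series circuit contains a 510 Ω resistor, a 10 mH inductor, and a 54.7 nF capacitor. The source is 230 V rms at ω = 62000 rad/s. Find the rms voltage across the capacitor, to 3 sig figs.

X_L = ωL = 620 Ω
X_C = 1/(ωC) = 295 Ω
Net reactance X = X_L − X_C = 325 Ω
Z = 510 + j325 Ω
|Z| = √(510² + 325²) = 605 Ω
I = V/|Z| = 380 mA
V_C = I·|Z_C| = 0.380 × 295 = 112 V

112 V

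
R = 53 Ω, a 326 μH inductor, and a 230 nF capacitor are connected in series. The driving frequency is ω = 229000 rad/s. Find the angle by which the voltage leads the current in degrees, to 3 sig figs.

X_L = ωL = 74.7 Ω
X_C = 1/(ωC) = 19.0 Ω
Net reactance X = X_L − X_C = 55.7 Ω
Z = 53.0 + j55.7 Ω
|Z| = √(53.0² + 55.7²) = 76.9 Ω
∠Z = arctan(55.7/53.0) = 46.4°

46.4°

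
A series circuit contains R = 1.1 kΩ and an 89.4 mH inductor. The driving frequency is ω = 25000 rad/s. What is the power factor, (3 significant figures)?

X_L = ωL = 2240 Ω
Z = 1100 + j2240 Ω
|Z| = √(1100² + 2240²) = 2490 Ω
∠Z = arctan(2240/1100) = 63.8°
cos φ = cos(63.8°) = 0.442

0.442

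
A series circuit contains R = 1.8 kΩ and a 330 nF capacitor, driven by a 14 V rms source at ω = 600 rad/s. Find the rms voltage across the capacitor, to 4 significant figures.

X_C = 1/(ωC) = 5051 Ω
Z = 1800 − j5051 Ω
|Z| = √(1800² + 5051²) = 5362 Ω
I = V/|Z| = 2.611 mA
V_C = I·|Z_C| = 0.002611 × 5051 = 13.19 V

13.19 V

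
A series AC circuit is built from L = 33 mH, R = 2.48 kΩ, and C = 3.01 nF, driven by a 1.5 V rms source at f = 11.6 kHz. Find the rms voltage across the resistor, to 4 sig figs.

1.133 V

ω = 2πf = 72880 rad/s
X_L = ωL = 2405 Ω
X_C = 1/(ωC) = 4558 Ω
Net reactance X = X_L − X_C = -2153 Ω
Z = 2480 − j2153 Ω
|Z| = √(2480² + 2153²) = 3284 Ω
I = V/|Z| = 456.7 μA
V_R = I·|Z_R| = 0.0004567 × 2480 = 1.133 V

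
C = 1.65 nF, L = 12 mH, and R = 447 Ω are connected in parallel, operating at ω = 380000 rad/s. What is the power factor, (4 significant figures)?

X_L = ωL = 4560 Ω
X_C = 1/(ωC) = 1595 Ω
Parallel: admittances add. Y = 1/R + 1/(jωL) + jωC
Y = (0.002237 + j0.0004077) S
|Y| = 0.002274 S → |Z| = 1/|Y| = 439.8 Ω, ∠Z = −∠Y = -10.33°
cos φ = cos(-10.33°) = 0.9838

0.9838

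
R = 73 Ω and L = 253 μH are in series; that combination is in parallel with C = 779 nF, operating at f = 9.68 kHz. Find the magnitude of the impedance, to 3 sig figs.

21.5 Ω

ω = 2πf = 60820 rad/s
X_L = ωL = 15.4 Ω
X_C = 1/(ωC) = 21.1 Ω
Branch 1 (R+jX_L): Z₁ = 73.0 + j15.4 Ω, |Z₁| = 74.6 Ω
Branch 2 (−jX_C): Z₂ = −j21.1 Ω
Parallel: Z = Z₁Z₂/(Z₁+Z₂), |Z| = 21.5 Ω, ∠Z = -73.6°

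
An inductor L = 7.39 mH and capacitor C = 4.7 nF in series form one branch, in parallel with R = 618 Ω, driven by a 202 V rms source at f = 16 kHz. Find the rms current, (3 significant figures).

358 mA

ω = 2πf = 100500 rad/s
X_L = ωL = 743 Ω
X_C = 1/(ωC) = 2120 Ω
Branch 1: Z₁ = R = 618 Ω
Branch 2 (series LC): Z₂ = j(X_L − X_C) = −j1370 Ω
Parallel: Z = Z₁Z₂/(Z₁+Z₂), |Z| = 564 Ω, ∠Z = -24.2°
I = V/|Z| = 202/564 = 358 mA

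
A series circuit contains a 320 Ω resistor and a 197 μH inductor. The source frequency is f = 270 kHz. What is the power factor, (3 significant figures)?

0.692

ω = 2πf = 1.696e+06 rad/s
X_L = ωL = 334 Ω
Z = 320 + j334 Ω
|Z| = √(320² + 334²) = 463 Ω
∠Z = arctan(334/320) = 46.2°
cos φ = cos(46.2°) = 0.692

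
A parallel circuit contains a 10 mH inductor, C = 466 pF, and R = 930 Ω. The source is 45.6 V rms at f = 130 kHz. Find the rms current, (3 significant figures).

ω = 2πf = 816800 rad/s
X_L = ωL = 8170 Ω
X_C = 1/(ωC) = 2630 Ω
Parallel: admittances add. Y = 1/R + 1/(jωL) + jωC
Y = (0.00108 + j0.000258) S
|Y| = 0.00111 S → |Z| = 1/|Y| = 904 Ω, ∠Z = −∠Y = -13.5°
I = V/|Z| = 45.6/904 = 50.4 mA

50.4 mA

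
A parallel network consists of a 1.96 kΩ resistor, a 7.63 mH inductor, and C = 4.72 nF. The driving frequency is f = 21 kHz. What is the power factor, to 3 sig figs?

0.809

ω = 2πf = 131900 rad/s
X_L = ωL = 1010 Ω
X_C = 1/(ωC) = 1610 Ω
Parallel: admittances add. Y = 1/R + 1/(jωL) + jωC
Y = (0.000510 − j0.000371) S
|Y| = 0.000631 S → |Z| = 1/|Y| = 1590 Ω, ∠Z = −∠Y = 36.0°
cos φ = cos(36.0°) = 0.809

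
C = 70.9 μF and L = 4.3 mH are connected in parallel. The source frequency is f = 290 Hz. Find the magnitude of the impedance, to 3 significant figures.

642 Ω

ω = 2πf = 1822 rad/s
X_L = ωL = 7.84 Ω
X_C = 1/(ωC) = 7.74 Ω
Parallel: admittances add. Y = 1/(jωL) + jωC
Y = (0 + j0.00156) S
|Y| = 0.00156 S → |Z| = 1/|Y| = 642 Ω, ∠Z = −∠Y = -90.0°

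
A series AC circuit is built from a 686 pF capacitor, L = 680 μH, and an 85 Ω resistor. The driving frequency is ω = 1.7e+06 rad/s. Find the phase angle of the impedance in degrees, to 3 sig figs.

74.1°

X_L = ωL = 1160 Ω
X_C = 1/(ωC) = 857 Ω
Net reactance X = X_L − X_C = 299 Ω
Z = 85.0 + j299 Ω
|Z| = √(85.0² + 299²) = 310 Ω
∠Z = arctan(299/85.0) = 74.1°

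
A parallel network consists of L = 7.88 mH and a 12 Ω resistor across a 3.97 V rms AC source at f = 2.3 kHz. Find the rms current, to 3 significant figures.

333 mA

ω = 2πf = 14450 rad/s
X_L = ωL = 114 Ω
Parallel: admittances add. Y = 1/R + 1/(jωL)
Y = (0.0833 − j0.00878) S
|Y| = 0.0838 S → |Z| = 1/|Y| = 11.9 Ω, ∠Z = −∠Y = 6.02°
I = V/|Z| = 3.97/11.9 = 333 mA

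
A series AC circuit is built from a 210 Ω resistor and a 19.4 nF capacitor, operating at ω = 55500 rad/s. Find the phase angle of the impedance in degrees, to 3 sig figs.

-77.3°

X_C = 1/(ωC) = 929 Ω
Z = 210 − j929 Ω
|Z| = √(210² + 929²) = 952 Ω
∠Z = arctan(-929/210) = -77.3°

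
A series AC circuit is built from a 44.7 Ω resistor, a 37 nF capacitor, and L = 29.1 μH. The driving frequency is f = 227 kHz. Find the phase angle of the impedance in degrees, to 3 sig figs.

ω = 2πf = 1.426e+06 rad/s
X_L = ωL = 41.5 Ω
X_C = 1/(ωC) = 18.9 Ω
Net reactance X = X_L − X_C = 22.6 Ω
Z = 44.7 + j22.6 Ω
|Z| = √(44.7² + 22.6²) = 50.1 Ω
∠Z = arctan(22.6/44.7) = 26.8°

26.8°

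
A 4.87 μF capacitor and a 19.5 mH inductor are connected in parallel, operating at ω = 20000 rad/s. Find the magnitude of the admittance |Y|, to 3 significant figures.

94.8 mS

X_L = ωL = 390 Ω
X_C = 1/(ωC) = 10.3 Ω
Parallel: admittances add. Y = 1/(jωL) + jωC
Y = (0 + j0.0948) S
|Y| = 0.0948 S → |Z| = 1/|Y| = 10.5 Ω, ∠Z = −∠Y = -90.0°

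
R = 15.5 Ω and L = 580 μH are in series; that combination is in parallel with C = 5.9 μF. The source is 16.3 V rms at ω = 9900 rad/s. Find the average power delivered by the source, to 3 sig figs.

15.1 W

X_L = ωL = 5.74 Ω
X_C = 1/(ωC) = 17.1 Ω
Branch 1 (R+jX_L): Z₁ = 15.5 + j5.74 Ω, |Z₁| = 16.5 Ω
Branch 2 (−jX_C): Z₂ = −j17.1 Ω
Parallel: Z = Z₁Z₂/(Z₁+Z₂), |Z| = 14.7 Ω, ∠Z = -33.4°
I = V/|Z| = 1.11 A
P = VI cos φ = 16.3 × 1.11 × cos(-33.4°) = 15.1 W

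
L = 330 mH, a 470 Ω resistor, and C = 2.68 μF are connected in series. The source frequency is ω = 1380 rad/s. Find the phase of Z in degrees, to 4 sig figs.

X_L = ωL = 455.4 Ω
X_C = 1/(ωC) = 270.4 Ω
Net reactance X = X_L − X_C = 185.0 Ω
Z = 470.0 + j185.0 Ω
|Z| = √(470.0² + 185.0²) = 505.1 Ω
∠Z = arctan(185.0/470.0) = 21.49°

21.49°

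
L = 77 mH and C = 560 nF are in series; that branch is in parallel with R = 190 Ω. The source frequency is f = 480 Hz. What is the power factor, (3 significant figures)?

ω = 2πf = 3016 rad/s
X_L = ωL = 232 Ω
X_C = 1/(ωC) = 592 Ω
Branch 1: Z₁ = R = 190 Ω
Branch 2 (series LC): Z₂ = j(X_L − X_C) = −j360 Ω
Parallel: Z = Z₁Z₂/(Z₁+Z₂), |Z| = 168 Ω, ∠Z = -27.8°
cos φ = cos(-27.8°) = 0.884

0.884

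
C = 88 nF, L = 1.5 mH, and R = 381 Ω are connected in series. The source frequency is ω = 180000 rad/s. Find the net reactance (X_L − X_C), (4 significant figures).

206.9 Ω

X_L = ωL = 270.0 Ω
X_C = 1/(ωC) = 63.13 Ω
X = 270.0 − 63.13 = 206.9 Ω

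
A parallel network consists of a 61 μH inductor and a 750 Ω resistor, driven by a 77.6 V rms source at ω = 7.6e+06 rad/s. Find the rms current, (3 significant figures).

197 mA

X_L = ωL = 464 Ω
Parallel: admittances add. Y = 1/R + 1/(jωL)
Y = (0.00133 − j0.00216) S
|Y| = 0.00254 S → |Z| = 1/|Y| = 394 Ω, ∠Z = −∠Y = 58.3°
I = V/|Z| = 77.6/394 = 197 mA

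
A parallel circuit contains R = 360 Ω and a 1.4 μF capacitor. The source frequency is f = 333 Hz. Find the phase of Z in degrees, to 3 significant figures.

ω = 2πf = 2092 rad/s
X_C = 1/(ωC) = 341 Ω
Parallel: admittances add. Y = 1/R + jωC
Y = (0.00278 + j0.00293) S
|Y| = 0.00404 S → |Z| = 1/|Y| = 248 Ω, ∠Z = −∠Y = -46.5°

-46.5°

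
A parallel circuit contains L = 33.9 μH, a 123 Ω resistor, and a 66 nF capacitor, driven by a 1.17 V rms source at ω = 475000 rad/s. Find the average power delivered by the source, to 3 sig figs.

X_L = ωL = 16.1 Ω
X_C = 1/(ωC) = 31.9 Ω
Parallel: admittances add. Y = 1/R + 1/(jωL) + jωC
Y = (0.00813 − j0.0308) S
|Y| = 0.0318 S → |Z| = 1/|Y| = 31.4 Ω, ∠Z = −∠Y = 75.2°
I = V/|Z| = 37.2 mA
P = VI cos φ = 1.17 × 0.0372 × cos(75.2°) = 11.1 mW

11.1 mW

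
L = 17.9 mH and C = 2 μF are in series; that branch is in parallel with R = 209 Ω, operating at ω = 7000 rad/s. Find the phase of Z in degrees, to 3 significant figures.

X_L = ωL = 125 Ω
X_C = 1/(ωC) = 71.4 Ω
Branch 1: Z₁ = R = 209 Ω
Branch 2 (series LC): Z₂ = j(X_L − X_C) = j53.9 Ω
Parallel: Z = Z₁Z₂/(Z₁+Z₂), |Z| = 52.2 Ω, ∠Z = 75.5°

75.5°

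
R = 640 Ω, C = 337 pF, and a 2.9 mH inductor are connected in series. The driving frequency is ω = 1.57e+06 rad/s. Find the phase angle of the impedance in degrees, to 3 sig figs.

X_L = ωL = 4550 Ω
X_C = 1/(ωC) = 1890 Ω
Net reactance X = X_L − X_C = 2660 Ω
Z = 640 + j2660 Ω
|Z| = √(640² + 2660²) = 2740 Ω
∠Z = arctan(2660/640) = 76.5°

76.5°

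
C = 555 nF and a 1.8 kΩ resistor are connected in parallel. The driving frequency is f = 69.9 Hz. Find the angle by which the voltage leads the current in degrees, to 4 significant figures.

ω = 2πf = 439.2 rad/s
X_C = 1/(ωC) = 4103 Ω
Parallel: admittances add. Y = 1/R + jωC
Y = (0.0005556 + j0.0002438) S
|Y| = 0.0006067 S → |Z| = 1/|Y| = 1648 Ω, ∠Z = −∠Y = -23.69°

-23.69°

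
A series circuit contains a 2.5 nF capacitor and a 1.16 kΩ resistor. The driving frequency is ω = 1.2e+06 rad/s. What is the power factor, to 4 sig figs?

0.9611

X_C = 1/(ωC) = 333.3 Ω
Z = 1160 − j333.3 Ω
|Z| = √(1160² + 333.3²) = 1207 Ω
∠Z = arctan(-333.3/1160) = -16.03°
cos φ = cos(-16.03°) = 0.9611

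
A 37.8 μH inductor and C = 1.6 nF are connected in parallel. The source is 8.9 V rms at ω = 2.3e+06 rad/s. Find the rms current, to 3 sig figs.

X_L = ωL = 86.9 Ω
X_C = 1/(ωC) = 272 Ω
Parallel: admittances add. Y = 1/(jωL) + jωC
Y = (0 − j0.00782) S
|Y| = 0.00782 S → |Z| = 1/|Y| = 128 Ω, ∠Z = −∠Y = 90.0°
I = V/|Z| = 8.9/128 = 69.6 mA

69.6 mA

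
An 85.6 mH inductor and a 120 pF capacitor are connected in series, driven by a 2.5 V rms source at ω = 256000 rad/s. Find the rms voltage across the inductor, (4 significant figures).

X_L = ωL = 21910 Ω
X_C = 1/(ωC) = 32550 Ω
Net reactance X = X_L − X_C = -10640 Ω
Z = − j10640 Ω
|Z| = √(0² + 10640²) = 10640 Ω
I = V/|Z| = 235.0 μA
V_L = I·|Z_L| = 0.0002350 × 21910 = 5.150 V

5.150 V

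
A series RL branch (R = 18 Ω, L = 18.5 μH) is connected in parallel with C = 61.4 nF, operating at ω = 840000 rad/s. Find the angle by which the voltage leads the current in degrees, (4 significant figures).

-37.13°

X_L = ωL = 15.54 Ω
X_C = 1/(ωC) = 19.39 Ω
Branch 1 (R+jX_L): Z₁ = 18.00 + j15.54 Ω, |Z₁| = 23.78 Ω
Branch 2 (−jX_C): Z₂ = −j19.39 Ω
Parallel: Z = Z₁Z₂/(Z₁+Z₂), |Z| = 25.05 Ω, ∠Z = -37.13°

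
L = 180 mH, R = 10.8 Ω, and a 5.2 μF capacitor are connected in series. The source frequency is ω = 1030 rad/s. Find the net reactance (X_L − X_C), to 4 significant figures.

-1.306 Ω

X_L = ωL = 185.4 Ω
X_C = 1/(ωC) = 186.7 Ω
X = 185.4 − 186.7 = -1.306 Ω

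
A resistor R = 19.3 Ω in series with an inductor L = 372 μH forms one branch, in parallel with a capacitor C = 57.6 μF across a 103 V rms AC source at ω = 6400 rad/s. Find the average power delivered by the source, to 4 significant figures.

541.4 W

X_L = ωL = 2.381 Ω
X_C = 1/(ωC) = 2.713 Ω
Branch 1 (R+jX_L): Z₁ = 19.30 + j2.381 Ω, |Z₁| = 19.45 Ω
Branch 2 (−jX_C): Z₂ = −j2.713 Ω
Parallel: Z = Z₁Z₂/(Z₁+Z₂), |Z| = 2.733 Ω, ∠Z = -81.98°
I = V/|Z| = 37.69 A
P = VI cos φ = 103 × 37.69 × cos(-81.98°) = 541.4 W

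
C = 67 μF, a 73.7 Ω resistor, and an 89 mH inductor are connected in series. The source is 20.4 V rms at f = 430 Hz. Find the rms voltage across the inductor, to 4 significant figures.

19.92 V

ω = 2πf = 2702 rad/s
X_L = ωL = 240.5 Ω
X_C = 1/(ωC) = 5.524 Ω
Net reactance X = X_L − X_C = 234.9 Ω
Z = 73.70 + j234.9 Ω
|Z| = √(73.70² + 234.9²) = 246.2 Ω
I = V/|Z| = 82.85 mA
V_L = I·|Z_L| = 0.08285 × 240.5 = 19.92 V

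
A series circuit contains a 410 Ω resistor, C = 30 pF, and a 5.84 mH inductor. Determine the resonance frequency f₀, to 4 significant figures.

380.2 kHz

ω₀ = 1/√(LC) = 1/√(0.00584 × 3e-11) = 2.389e+06 rad/s
f₀ = ω₀/(2π) = 380.2 kHz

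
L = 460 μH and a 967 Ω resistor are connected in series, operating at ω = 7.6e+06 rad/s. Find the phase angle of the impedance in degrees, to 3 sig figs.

X_L = ωL = 3500 Ω
Z = 967 + j3500 Ω
|Z| = √(967² + 3500²) = 3630 Ω
∠Z = arctan(3500/967) = 74.5°

74.5°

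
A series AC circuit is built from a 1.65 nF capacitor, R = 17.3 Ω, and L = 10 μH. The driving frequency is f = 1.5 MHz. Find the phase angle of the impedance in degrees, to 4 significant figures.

ω = 2πf = 9.425e+06 rad/s
X_L = ωL = 94.25 Ω
X_C = 1/(ωC) = 64.31 Ω
Net reactance X = X_L − X_C = 29.94 Ω
Z = 17.30 + j29.94 Ω
|Z| = √(17.30² + 29.94²) = 34.58 Ω
∠Z = arctan(29.94/17.30) = 59.98°

59.98°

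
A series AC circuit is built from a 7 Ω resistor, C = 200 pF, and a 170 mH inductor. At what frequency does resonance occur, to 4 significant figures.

ω₀ = 1/√(LC) = 1/√(0.17 × 2e-10) = 171500 rad/s
f₀ = ω₀/(2π) = 27.29 kHz

27.29 kHz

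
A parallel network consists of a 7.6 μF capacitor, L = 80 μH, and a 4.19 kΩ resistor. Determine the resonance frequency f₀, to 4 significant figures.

6.455 kHz

ω₀ = 1/√(LC) = 1/√(8e-05 × 7.6e-06) = 40560 rad/s
f₀ = ω₀/(2π) = 6.455 kHz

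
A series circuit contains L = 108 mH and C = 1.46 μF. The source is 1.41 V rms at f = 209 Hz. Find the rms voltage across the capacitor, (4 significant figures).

ω = 2πf = 1313 rad/s
X_L = ωL = 141.8 Ω
X_C = 1/(ωC) = 521.6 Ω
Net reactance X = X_L − X_C = -379.8 Ω
Z = − j379.8 Ω
|Z| = √(0² + 379.8²) = 379.8 Ω
I = V/|Z| = 3.713 mA
V_C = I·|Z_C| = 0.003713 × 521.6 = 1.937 V

1.937 V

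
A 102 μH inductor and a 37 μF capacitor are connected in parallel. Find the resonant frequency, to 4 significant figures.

ω₀ = 1/√(LC) = 1/√(0.000102 × 3.7e-05) = 16280 rad/s
f₀ = ω₀/(2π) = 2.591 kHz

2.591 kHz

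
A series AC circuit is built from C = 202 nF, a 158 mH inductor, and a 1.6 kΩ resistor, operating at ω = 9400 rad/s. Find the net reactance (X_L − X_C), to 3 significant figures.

959 Ω

X_L = ωL = 1490 Ω
X_C = 1/(ωC) = 527 Ω
X = 1490 − 527 = 959 Ω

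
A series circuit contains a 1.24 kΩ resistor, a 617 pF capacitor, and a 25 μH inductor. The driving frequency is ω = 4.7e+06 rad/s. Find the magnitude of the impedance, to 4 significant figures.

X_L = ωL = 117.5 Ω
X_C = 1/(ωC) = 344.8 Ω
Net reactance X = X_L − X_C = -227.3 Ω
Z = 1240 − j227.3 Ω
|Z| = √(1240² + 227.3²) = 1261 Ω

1261 Ω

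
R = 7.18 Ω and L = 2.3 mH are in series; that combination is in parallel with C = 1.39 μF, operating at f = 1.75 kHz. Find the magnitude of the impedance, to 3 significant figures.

ω = 2πf = 11000 rad/s
X_L = ωL = 25.3 Ω
X_C = 1/(ωC) = 65.4 Ω
Branch 1 (R+jX_L): Z₁ = 7.18 + j25.3 Ω, |Z₁| = 26.3 Ω
Branch 2 (−jX_C): Z₂ = −j65.4 Ω
Parallel: Z = Z₁Z₂/(Z₁+Z₂), |Z| = 42.2 Ω, ∠Z = 64.0°

42.2 Ω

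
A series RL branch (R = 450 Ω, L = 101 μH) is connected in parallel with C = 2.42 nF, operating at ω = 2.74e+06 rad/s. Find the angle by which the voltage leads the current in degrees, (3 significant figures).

X_L = ωL = 277 Ω
X_C = 1/(ωC) = 151 Ω
Branch 1 (R+jX_L): Z₁ = 450 + j277 Ω, |Z₁| = 528 Ω
Branch 2 (−jX_C): Z₂ = −j151 Ω
Parallel: Z = Z₁Z₂/(Z₁+Z₂), |Z| = 170 Ω, ∠Z = -74.0°

-74.0°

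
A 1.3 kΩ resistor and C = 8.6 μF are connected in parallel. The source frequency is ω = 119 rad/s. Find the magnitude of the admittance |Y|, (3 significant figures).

X_C = 1/(ωC) = 977 Ω
Parallel: admittances add. Y = 1/R + jωC
Y = (0.000769 + j0.00102) S
|Y| = 0.00128 S → |Z| = 1/|Y| = 781 Ω, ∠Z = −∠Y = -53.1°

1.28 mS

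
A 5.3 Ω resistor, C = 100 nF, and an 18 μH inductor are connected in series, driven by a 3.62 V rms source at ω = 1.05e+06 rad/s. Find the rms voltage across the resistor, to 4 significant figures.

X_L = ωL = 18.90 Ω
X_C = 1/(ωC) = 9.524 Ω
Net reactance X = X_L − X_C = 9.376 Ω
Z = 5.300 + j9.376 Ω
|Z| = √(5.300² + 9.376²) = 10.77 Ω
I = V/|Z| = 336.1 mA
V_R = I·|Z_R| = 0.3361 × 5.300 = 1.781 V

1.781 V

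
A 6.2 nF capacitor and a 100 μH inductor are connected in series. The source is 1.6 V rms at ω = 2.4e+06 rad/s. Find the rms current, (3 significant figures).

X_L = ωL = 240 Ω
X_C = 1/(ωC) = 67.2 Ω
Net reactance X = X_L − X_C = 173 Ω
Z = j173 Ω
|Z| = √(0² + 173²) = 173 Ω
I = V/|Z| = 1.6/173 = 9.26 mA

9.26 mA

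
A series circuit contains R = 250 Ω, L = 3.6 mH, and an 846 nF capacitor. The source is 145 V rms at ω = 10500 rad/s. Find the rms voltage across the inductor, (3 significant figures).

X_L = ωL = 37.8 Ω
X_C = 1/(ωC) = 113 Ω
Net reactance X = X_L − X_C = -74.8 Ω
Z = 250 − j74.8 Ω
|Z| = √(250² + 74.8²) = 261 Ω
I = V/|Z| = 556 mA
V_L = I·|Z_L| = 0.556 × 37.8 = 21.0 V

21.0 V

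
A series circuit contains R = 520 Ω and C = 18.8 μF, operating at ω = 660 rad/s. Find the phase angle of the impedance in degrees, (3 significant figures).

-8.81°

X_C = 1/(ωC) = 80.6 Ω
Z = 520 − j80.6 Ω
|Z| = √(520² + 80.6²) = 526 Ω
∠Z = arctan(-80.6/520) = -8.81°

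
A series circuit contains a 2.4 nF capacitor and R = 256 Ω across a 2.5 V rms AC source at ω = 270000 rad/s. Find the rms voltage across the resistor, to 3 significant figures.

0.409 V

X_C = 1/(ωC) = 1540 Ω
Z = 256 − j1540 Ω
|Z| = √(256² + 1540²) = 1560 Ω
I = V/|Z| = 1.60 mA
V_R = I·|Z_R| = 0.00160 × 256 = 0.409 V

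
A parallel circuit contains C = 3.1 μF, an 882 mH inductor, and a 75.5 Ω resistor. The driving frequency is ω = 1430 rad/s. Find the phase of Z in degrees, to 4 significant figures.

-15.37°

X_L = ωL = 1261 Ω
X_C = 1/(ωC) = 225.6 Ω
Parallel: admittances add. Y = 1/R + 1/(jωL) + jωC
Y = (0.01325 + j0.003640) S
|Y| = 0.01374 S → |Z| = 1/|Y| = 72.80 Ω, ∠Z = −∠Y = -15.37°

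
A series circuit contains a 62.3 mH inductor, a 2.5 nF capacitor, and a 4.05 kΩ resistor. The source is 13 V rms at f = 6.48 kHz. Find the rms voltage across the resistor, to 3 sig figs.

ω = 2πf = 40720 rad/s
X_L = ωL = 2540 Ω
X_C = 1/(ωC) = 9820 Ω
Net reactance X = X_L − X_C = -7290 Ω
Z = 4050 − j7290 Ω
|Z| = √(4050² + 7290²) = 8340 Ω
I = V/|Z| = 1.56 mA
V_R = I·|Z_R| = 0.00156 × 4050 = 6.31 V

6.31 V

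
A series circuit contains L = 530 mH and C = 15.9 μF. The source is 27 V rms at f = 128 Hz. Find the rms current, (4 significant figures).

77.58 mA

ω = 2πf = 804.2 rad/s
X_L = ωL = 426.3 Ω
X_C = 1/(ωC) = 78.20 Ω
Net reactance X = X_L − X_C = 348.1 Ω
Z = j348.1 Ω
|Z| = √(0² + 348.1²) = 348.1 Ω
I = V/|Z| = 27/348.1 = 77.58 mA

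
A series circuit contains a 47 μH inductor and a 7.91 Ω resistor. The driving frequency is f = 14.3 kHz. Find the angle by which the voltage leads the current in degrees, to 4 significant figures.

28.10°

ω = 2πf = 89850 rad/s
X_L = ωL = 4.223 Ω
Z = 7.910 + j4.223 Ω
|Z| = √(7.910² + 4.223²) = 8.967 Ω
∠Z = arctan(4.223/7.910) = 28.10°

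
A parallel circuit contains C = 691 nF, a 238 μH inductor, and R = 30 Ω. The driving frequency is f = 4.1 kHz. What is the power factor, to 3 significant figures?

0.224

ω = 2πf = 25760 rad/s
X_L = ωL = 6.13 Ω
X_C = 1/(ωC) = 56.2 Ω
Parallel: admittances add. Y = 1/R + 1/(jωL) + jωC
Y = (0.0333 − j0.145) S
|Y| = 0.149 S → |Z| = 1/|Y| = 6.71 Ω, ∠Z = −∠Y = 77.1°
cos φ = cos(77.1°) = 0.224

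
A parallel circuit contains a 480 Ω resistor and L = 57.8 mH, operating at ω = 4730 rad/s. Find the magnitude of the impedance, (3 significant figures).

X_L = ωL = 273 Ω
Parallel: admittances add. Y = 1/R + 1/(jωL)
Y = (0.00208 − j0.00366) S
|Y| = 0.00421 S → |Z| = 1/|Y| = 238 Ω, ∠Z = −∠Y = 60.3°

238 Ω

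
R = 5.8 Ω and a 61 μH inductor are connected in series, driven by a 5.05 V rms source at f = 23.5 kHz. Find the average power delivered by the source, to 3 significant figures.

ω = 2πf = 147700 rad/s
X_L = ωL = 9.01 Ω
Z = 5.80 + j9.01 Ω
|Z| = √(5.80² + 9.01²) = 10.7 Ω
∠Z = arctan(9.01/5.80) = 57.2°
I = V/|Z| = 471 mA
P = VI cos φ = 5.05 × 0.471 × cos(57.2°) = 1.29 W

1.29 W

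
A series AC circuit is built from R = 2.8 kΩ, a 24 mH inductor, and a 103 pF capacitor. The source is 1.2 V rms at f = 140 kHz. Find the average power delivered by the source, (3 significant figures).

36.9 μW

ω = 2πf = 879600 rad/s
X_L = ωL = 21100 Ω
X_C = 1/(ωC) = 11000 Ω
Net reactance X = X_L − X_C = 10100 Ω
Z = 2800 + j10100 Ω
|Z| = √(2800² + 10100²) = 10500 Ω
∠Z = arctan(10100/2800) = 74.5°
I = V/|Z| = 115 μA
P = VI cos φ = 1.2 × 0.000115 × cos(74.5°) = 36.9 μW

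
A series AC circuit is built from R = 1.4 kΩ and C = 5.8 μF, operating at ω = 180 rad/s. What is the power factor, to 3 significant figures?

0.825

X_C = 1/(ωC) = 958 Ω
Z = 1400 − j958 Ω
|Z| = √(1400² + 958²) = 1700 Ω
∠Z = arctan(-958/1400) = -34.4°
cos φ = cos(-34.4°) = 0.825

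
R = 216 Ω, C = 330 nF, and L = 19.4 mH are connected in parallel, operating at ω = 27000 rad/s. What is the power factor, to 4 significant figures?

0.5516

X_L = ωL = 523.8 Ω
X_C = 1/(ωC) = 112.2 Ω
Parallel: admittances add. Y = 1/R + 1/(jωL) + jωC
Y = (0.004630 + j0.007001) S
|Y| = 0.008393 S → |Z| = 1/|Y| = 119.1 Ω, ∠Z = −∠Y = -56.52°
cos φ = cos(-56.52°) = 0.5516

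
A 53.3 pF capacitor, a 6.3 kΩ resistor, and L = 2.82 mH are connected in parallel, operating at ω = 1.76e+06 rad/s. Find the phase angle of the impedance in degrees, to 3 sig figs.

X_L = ωL = 4960 Ω
X_C = 1/(ωC) = 10700 Ω
Parallel: admittances add. Y = 1/R + 1/(jωL) + jωC
Y = (0.000159 − j0.000108) S
|Y| = 0.000192 S → |Z| = 1/|Y| = 5210 Ω, ∠Z = −∠Y = 34.2°

34.2°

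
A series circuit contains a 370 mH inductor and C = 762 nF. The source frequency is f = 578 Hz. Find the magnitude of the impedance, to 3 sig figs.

ω = 2πf = 3632 rad/s
X_L = ωL = 1340 Ω
X_C = 1/(ωC) = 361 Ω
Net reactance X = X_L − X_C = 982 Ω
Z = j982 Ω
|Z| = √(0² + 982²) = 982 Ω

982 Ω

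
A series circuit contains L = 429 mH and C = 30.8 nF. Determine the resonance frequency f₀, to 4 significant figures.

1.385 kHz

ω₀ = 1/√(LC) = 1/√(0.429 × 3.08e-08) = 8700 rad/s
f₀ = ω₀/(2π) = 1.385 kHz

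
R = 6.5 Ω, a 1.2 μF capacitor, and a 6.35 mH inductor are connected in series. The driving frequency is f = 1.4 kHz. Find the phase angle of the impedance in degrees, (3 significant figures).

ω = 2πf = 8796 rad/s
X_L = ωL = 55.9 Ω
X_C = 1/(ωC) = 94.7 Ω
Net reactance X = X_L − X_C = -38.9 Ω
Z = 6.50 − j38.9 Ω
|Z| = √(6.50² + 38.9²) = 39.4 Ω
∠Z = arctan(-38.9/6.50) = -80.5°

-80.5°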